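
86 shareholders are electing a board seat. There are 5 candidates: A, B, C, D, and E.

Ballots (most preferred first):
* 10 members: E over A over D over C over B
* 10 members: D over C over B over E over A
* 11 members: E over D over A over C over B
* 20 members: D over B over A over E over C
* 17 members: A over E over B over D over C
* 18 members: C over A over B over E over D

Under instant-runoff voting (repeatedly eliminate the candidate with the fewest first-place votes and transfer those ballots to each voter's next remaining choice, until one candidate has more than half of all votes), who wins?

E

Round 1: A 17, B 0, C 18, D 30, E 21. B eliminated.
Round 2: A 17, C 18, D 30, E 21. A eliminated.
Round 3: C 18, D 30, E 38. C eliminated.
Round 4: D 30, E 56. E has a majority (≥44).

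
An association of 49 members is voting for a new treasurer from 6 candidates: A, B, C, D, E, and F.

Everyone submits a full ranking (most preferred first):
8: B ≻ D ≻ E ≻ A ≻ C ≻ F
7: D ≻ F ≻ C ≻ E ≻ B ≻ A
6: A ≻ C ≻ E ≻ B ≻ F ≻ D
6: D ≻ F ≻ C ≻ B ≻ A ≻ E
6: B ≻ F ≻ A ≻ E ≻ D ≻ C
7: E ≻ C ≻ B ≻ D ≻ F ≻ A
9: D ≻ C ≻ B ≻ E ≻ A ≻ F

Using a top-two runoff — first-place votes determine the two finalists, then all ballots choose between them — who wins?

Round 1 first-place votes: A 6, B 14, C 0, D 22, E 7, F 0. D and B advance.
Runoff: D is ranked above B on 22 ballots, B above D on 27.

B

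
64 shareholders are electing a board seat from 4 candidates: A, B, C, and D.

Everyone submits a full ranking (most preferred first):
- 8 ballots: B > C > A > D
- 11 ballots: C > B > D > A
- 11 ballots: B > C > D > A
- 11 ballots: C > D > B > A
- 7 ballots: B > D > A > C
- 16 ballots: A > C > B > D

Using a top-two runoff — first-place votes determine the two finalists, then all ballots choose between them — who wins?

Round 1 first-place votes: A 16, B 26, C 22, D 0. B and C advance.
Runoff: B is ranked above C on 26 ballots, C above B on 38.

C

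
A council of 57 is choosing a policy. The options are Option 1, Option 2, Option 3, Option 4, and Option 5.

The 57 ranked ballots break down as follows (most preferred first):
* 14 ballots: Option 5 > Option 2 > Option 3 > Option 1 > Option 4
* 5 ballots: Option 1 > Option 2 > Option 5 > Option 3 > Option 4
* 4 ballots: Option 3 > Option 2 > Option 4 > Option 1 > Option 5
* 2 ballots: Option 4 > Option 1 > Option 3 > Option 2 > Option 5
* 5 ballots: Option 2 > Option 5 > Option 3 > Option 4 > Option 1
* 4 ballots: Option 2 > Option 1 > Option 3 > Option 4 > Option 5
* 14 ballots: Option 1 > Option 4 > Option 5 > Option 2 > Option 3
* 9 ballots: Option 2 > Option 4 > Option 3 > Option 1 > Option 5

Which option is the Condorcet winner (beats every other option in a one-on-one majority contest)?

Option 2 vs Option 1: 36–21
Option 2 vs Option 3: 51–6
Option 2 vs Option 4: 41–16
Option 2 vs Option 5: 29–28
Option 2 beats every other option.

Option 2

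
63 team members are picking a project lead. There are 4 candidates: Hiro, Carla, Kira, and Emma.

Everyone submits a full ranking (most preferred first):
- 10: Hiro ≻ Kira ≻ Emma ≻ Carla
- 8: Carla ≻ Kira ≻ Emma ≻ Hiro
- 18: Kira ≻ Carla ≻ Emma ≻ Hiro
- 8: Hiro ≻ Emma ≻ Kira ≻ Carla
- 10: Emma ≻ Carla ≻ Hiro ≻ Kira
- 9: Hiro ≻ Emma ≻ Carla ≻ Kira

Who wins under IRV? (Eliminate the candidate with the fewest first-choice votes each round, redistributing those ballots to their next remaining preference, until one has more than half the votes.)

Round 1: Hiro 27, Carla 8, Kira 18, Emma 10. Carla eliminated.
Round 2: Hiro 27, Kira 26, Emma 10. Emma eliminated.
Round 3: Hiro 37, Kira 26. Hiro has a majority (≥32).

Hiro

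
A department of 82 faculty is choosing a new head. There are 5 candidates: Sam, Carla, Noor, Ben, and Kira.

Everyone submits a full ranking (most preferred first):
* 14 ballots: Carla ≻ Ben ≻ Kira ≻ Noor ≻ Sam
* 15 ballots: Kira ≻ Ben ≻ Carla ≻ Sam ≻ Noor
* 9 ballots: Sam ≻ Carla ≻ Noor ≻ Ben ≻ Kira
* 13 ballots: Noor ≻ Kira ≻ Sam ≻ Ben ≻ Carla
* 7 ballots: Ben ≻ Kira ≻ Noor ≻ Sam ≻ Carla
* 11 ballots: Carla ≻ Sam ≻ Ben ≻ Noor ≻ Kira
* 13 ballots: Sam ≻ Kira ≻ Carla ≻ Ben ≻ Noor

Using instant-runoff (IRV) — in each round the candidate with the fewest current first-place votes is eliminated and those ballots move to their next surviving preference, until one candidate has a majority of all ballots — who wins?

Round 1: Sam 22, Carla 25, Noor 13, Ben 7, Kira 15. Ben eliminated.
Round 2: Sam 22, Carla 25, Noor 13, Kira 22. Noor eliminated.
Round 3: Sam 22, Carla 25, Kira 35. Sam eliminated.
Round 4: Carla 34, Kira 48. Kira has a majority (≥42).

Kira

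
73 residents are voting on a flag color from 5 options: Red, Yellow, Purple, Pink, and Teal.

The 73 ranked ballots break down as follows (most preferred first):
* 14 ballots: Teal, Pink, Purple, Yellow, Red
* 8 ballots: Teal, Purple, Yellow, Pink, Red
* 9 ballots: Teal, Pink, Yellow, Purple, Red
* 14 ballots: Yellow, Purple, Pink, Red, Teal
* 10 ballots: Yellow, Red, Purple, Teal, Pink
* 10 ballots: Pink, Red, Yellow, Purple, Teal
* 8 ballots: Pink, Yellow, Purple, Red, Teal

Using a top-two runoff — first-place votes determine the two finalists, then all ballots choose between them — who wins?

Yellow

Round 1 first-place votes: Red 0, Yellow 24, Purple 0, Pink 18, Teal 31. Teal and Yellow advance.
Runoff: Teal is ranked above Yellow on 31 ballots, Yellow above Teal on 42.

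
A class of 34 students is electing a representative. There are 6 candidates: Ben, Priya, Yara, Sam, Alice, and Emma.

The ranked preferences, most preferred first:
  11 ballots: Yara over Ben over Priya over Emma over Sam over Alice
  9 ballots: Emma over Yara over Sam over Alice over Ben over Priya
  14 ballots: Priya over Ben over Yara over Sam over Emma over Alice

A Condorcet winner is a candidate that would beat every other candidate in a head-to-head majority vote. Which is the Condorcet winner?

Yara vs Ben: 20–14
Yara vs Priya: 20–14
Yara vs Sam: 34–0
Yara vs Alice: 34–0
Yara vs Emma: 25–9
Yara beats every other candidate.

Yara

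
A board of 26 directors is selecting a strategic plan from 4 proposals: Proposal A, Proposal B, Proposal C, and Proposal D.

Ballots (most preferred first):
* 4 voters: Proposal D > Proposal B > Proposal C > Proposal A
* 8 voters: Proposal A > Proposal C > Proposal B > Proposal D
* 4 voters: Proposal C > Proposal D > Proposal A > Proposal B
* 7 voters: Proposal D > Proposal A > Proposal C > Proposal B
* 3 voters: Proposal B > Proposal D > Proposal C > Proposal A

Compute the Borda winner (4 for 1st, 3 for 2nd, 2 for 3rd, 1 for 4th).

Proposal D

Proposal A: 4×1 + 8×4 + 4×2 + 7×3 + 3×1 = 68
Proposal B: 4×3 + 8×2 + 4×1 + 7×1 + 3×4 = 51
Proposal C: 4×2 + 8×3 + 4×4 + 7×2 + 3×2 = 68
Proposal D: 4×4 + 8×1 + 4×3 + 7×4 + 3×3 = 73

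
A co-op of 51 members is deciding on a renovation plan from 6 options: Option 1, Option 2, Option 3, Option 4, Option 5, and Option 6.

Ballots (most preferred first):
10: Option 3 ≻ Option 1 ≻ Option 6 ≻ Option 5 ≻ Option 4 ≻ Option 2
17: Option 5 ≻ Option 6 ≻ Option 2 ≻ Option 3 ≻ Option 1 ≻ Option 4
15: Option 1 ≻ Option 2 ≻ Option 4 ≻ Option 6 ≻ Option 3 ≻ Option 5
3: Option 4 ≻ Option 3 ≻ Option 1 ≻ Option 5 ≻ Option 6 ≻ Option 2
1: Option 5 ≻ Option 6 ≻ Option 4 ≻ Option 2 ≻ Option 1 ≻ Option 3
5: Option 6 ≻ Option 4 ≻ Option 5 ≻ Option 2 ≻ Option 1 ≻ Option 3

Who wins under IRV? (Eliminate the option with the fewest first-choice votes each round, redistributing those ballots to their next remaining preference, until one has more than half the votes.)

Round 1: Option 1 15, Option 2 0, Option 3 10, Option 4 3, Option 5 18, Option 6 5. Option 2 eliminated.
Round 2: Option 1 15, Option 3 10, Option 4 3, Option 5 18, Option 6 5. Option 4 eliminated.
Round 3: Option 1 15, Option 3 13, Option 5 18, Option 6 5. Option 6 eliminated.
Round 4: Option 1 15, Option 3 13, Option 5 23. Option 3 eliminated.
Round 5: Option 1 28, Option 5 23. Option 1 has a majority (≥26).

Option 1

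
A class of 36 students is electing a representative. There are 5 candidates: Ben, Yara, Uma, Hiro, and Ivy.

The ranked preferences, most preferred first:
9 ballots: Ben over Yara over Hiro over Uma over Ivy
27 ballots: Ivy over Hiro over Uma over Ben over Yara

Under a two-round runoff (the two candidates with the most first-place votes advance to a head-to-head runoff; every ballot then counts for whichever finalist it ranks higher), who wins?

Ivy

Round 1 first-place votes: Ben 9, Yara 0, Uma 0, Hiro 0, Ivy 27. Ivy and Ben advance.
Runoff: Ivy is ranked above Ben on 27 ballots, Ben above Ivy on 9.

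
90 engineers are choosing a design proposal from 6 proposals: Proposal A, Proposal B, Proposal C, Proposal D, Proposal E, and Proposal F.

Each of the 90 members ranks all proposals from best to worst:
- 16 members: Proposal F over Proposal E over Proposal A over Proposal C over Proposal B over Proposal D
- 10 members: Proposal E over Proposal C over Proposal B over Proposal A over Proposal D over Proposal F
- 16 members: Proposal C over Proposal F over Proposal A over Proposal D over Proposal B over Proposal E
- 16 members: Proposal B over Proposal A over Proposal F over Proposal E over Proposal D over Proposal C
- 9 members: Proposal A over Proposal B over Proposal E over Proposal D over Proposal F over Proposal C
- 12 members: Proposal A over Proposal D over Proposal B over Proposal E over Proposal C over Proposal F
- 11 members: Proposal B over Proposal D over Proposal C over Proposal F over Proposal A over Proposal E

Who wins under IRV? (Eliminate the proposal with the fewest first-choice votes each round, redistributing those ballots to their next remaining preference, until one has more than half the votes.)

Round 1: Proposal A 21, Proposal B 27, Proposal C 16, Proposal D 0, Proposal E 10, Proposal F 16. Proposal D eliminated.
Round 2: Proposal A 21, Proposal B 27, Proposal C 16, Proposal E 10, Proposal F 16. Proposal E eliminated.
Round 3: Proposal A 21, Proposal B 27, Proposal C 26, Proposal F 16. Proposal F eliminated.
Round 4: Proposal A 37, Proposal B 27, Proposal C 26. Proposal C eliminated.
Round 5: Proposal A 53, Proposal B 37. Proposal A has a majority (≥46).

Proposal A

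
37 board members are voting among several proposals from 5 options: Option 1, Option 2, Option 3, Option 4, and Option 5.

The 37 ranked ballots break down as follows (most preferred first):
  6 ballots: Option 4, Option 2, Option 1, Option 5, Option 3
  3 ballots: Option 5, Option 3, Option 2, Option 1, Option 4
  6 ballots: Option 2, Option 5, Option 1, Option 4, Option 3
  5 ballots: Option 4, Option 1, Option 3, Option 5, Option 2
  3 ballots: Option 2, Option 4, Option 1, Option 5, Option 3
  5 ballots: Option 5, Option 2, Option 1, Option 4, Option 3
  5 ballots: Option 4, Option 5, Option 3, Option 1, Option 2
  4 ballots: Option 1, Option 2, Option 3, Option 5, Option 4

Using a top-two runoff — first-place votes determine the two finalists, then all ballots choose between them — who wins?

Round 1 first-place votes: Option 1 4, Option 2 9, Option 3 0, Option 4 16, Option 5 8. Option 4 and Option 2 advance.
Runoff: Option 4 is ranked above Option 2 on 16 ballots, Option 2 above Option 4 on 21.

Option 2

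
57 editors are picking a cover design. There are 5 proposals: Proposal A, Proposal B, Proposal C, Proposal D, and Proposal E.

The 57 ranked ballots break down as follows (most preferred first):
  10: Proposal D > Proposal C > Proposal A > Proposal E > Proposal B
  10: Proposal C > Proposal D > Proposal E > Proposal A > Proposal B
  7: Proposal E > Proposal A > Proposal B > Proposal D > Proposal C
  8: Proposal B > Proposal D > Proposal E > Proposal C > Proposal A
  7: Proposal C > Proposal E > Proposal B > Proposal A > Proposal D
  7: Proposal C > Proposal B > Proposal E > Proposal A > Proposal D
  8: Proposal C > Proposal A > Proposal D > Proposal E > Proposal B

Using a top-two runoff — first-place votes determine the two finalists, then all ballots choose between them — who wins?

Round 1 first-place votes: Proposal A 0, Proposal B 8, Proposal C 32, Proposal D 10, Proposal E 7. Proposal C and Proposal D advance.
Runoff: Proposal C is ranked above Proposal D on 32 ballots, Proposal D above Proposal C on 25.

Proposal C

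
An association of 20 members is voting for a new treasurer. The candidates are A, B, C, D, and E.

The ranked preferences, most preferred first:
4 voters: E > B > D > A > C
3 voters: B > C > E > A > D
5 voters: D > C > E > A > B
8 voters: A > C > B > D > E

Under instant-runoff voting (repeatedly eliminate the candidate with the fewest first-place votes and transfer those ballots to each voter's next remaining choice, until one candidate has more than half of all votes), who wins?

Round 1: A 8, B 3, C 0, D 5, E 4. C eliminated.
Round 2: A 8, B 3, D 5, E 4. B eliminated.
Round 3: A 8, D 5, E 7. D eliminated.
Round 4: A 8, E 12. E has a majority (≥11).

E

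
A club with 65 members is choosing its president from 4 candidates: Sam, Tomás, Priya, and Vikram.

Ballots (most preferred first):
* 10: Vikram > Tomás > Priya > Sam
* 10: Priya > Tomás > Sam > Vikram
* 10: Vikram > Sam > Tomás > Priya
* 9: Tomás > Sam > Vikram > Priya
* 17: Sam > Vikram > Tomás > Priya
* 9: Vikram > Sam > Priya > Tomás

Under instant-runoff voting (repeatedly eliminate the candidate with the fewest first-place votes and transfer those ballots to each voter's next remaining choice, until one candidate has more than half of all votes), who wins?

Round 1: Sam 17, Tomás 9, Priya 10, Vikram 29. Tomás eliminated.
Round 2: Sam 26, Priya 10, Vikram 29. Priya eliminated.
Round 3: Sam 36, Vikram 29. Sam has a majority (≥33).

Sam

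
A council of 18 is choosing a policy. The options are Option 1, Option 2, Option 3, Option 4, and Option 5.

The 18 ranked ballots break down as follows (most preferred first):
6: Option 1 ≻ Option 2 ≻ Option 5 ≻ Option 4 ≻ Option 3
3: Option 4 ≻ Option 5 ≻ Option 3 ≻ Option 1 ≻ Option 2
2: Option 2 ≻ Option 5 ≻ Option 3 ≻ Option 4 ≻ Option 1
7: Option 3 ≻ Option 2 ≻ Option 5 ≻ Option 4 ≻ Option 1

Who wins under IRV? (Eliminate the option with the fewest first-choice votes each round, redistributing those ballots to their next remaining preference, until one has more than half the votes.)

Round 1: Option 1 6, Option 2 2, Option 3 7, Option 4 3, Option 5 0. Option 5 eliminated.
Round 2: Option 1 6, Option 2 2, Option 3 7, Option 4 3. Option 2 eliminated.
Round 3: Option 1 6, Option 3 9, Option 4 3. Option 4 eliminated.
Round 4: Option 1 6, Option 3 12. Option 3 has a majority (≥10).

Option 3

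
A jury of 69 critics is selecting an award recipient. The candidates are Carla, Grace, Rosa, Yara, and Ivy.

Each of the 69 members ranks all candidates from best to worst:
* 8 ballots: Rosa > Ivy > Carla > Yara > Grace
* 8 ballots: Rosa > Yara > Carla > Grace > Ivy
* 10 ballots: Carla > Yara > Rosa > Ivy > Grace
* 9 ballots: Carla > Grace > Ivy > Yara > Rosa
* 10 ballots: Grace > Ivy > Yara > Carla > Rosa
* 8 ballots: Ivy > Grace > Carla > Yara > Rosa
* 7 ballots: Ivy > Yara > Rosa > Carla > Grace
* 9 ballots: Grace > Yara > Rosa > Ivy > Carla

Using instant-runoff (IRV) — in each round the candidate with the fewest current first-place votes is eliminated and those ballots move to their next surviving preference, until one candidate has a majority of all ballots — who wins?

Round 1: Carla 19, Grace 19, Rosa 16, Yara 0, Ivy 15. Yara eliminated.
Round 2: Carla 19, Grace 19, Rosa 16, Ivy 15. Ivy eliminated.
Round 3: Carla 19, Grace 27, Rosa 23. Carla eliminated.
Round 4: Grace 36, Rosa 33. Grace has a majority (≥35).

Grace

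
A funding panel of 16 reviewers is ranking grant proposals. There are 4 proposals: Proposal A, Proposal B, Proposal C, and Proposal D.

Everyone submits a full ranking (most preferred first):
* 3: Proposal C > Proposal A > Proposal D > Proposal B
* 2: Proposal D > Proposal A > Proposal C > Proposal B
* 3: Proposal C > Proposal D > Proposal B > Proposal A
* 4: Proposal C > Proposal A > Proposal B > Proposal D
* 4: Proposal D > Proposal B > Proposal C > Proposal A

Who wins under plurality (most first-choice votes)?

First-place votes: Proposal A 0, Proposal B 0, Proposal C 10, Proposal D 6.

Proposal C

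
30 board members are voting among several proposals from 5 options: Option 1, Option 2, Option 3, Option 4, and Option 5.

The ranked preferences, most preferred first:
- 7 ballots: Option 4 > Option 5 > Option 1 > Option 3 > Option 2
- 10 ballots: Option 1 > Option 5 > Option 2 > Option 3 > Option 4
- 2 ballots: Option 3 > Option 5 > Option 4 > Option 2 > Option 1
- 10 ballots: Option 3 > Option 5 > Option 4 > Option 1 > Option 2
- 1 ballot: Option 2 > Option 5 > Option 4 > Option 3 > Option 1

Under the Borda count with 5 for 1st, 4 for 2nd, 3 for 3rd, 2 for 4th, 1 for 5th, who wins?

Option 5

Option 1: 7×3 + 10×5 + 2×1 + 10×2 + 1×1 = 94
Option 2: 7×1 + 10×3 + 2×2 + 10×1 + 1×5 = 56
Option 3: 7×2 + 10×2 + 2×5 + 10×5 + 1×2 = 96
Option 4: 7×5 + 10×1 + 2×3 + 10×3 + 1×3 = 84
Option 5: 7×4 + 10×4 + 2×4 + 10×4 + 1×4 = 120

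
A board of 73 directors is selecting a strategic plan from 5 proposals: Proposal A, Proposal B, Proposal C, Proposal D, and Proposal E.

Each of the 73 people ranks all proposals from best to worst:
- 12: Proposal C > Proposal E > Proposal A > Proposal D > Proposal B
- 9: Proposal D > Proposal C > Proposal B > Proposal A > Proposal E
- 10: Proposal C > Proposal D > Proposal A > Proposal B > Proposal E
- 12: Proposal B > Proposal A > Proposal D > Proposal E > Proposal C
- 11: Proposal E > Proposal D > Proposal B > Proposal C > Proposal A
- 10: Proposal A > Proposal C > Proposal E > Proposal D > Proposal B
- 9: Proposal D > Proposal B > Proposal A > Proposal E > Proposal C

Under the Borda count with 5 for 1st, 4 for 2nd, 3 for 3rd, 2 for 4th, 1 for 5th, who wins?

Proposal D

Proposal A: 12×3 + 9×2 + 10×3 + 12×4 + 11×1 + 10×5 + 9×3 = 220
Proposal B: 12×1 + 9×3 + 10×2 + 12×5 + 11×3 + 10×1 + 9×4 = 198
Proposal C: 12×5 + 9×4 + 10×5 + 12×1 + 11×2 + 10×4 + 9×1 = 229
Proposal D: 12×2 + 9×5 + 10×4 + 12×3 + 11×4 + 10×2 + 9×5 = 254
Proposal E: 12×4 + 9×1 + 10×1 + 12×2 + 11×5 + 10×3 + 9×2 = 194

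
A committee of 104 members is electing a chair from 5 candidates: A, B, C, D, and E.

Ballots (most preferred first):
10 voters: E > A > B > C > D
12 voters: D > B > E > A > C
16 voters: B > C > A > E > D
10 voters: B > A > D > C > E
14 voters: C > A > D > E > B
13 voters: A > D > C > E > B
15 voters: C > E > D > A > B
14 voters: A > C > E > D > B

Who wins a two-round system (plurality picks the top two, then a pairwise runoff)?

A

Round 1 first-place votes: A 27, B 26, C 29, D 12, E 10. C and A advance.
Runoff: C is ranked above A on 45 ballots, A above C on 59.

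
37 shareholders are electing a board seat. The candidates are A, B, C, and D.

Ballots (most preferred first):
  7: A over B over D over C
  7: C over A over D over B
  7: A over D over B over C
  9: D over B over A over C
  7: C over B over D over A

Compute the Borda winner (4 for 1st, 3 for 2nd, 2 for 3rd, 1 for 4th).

A: 7×4 + 7×3 + 7×4 + 9×2 + 7×1 = 102
B: 7×3 + 7×1 + 7×2 + 9×3 + 7×3 = 90
C: 7×1 + 7×4 + 7×1 + 9×1 + 7×4 = 79
D: 7×2 + 7×2 + 7×3 + 9×4 + 7×2 = 99

A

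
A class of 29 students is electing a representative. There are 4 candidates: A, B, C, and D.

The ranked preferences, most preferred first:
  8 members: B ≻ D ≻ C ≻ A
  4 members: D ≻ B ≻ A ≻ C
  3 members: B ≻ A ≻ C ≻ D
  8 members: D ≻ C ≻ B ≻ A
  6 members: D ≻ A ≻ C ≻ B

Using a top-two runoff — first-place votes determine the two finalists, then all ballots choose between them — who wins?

D

Round 1 first-place votes: A 0, B 11, C 0, D 18. D and B advance.
Runoff: D is ranked above B on 18 ballots, B above D on 11.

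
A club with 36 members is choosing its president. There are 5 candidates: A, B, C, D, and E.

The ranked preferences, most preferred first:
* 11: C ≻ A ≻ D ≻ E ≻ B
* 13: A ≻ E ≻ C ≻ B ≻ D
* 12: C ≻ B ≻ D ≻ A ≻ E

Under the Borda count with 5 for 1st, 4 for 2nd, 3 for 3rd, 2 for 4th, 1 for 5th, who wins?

A: 11×4 + 13×5 + 12×2 = 133
B: 11×1 + 13×2 + 12×4 = 85
C: 11×5 + 13×3 + 12×5 = 154
D: 11×3 + 13×1 + 12×3 = 82
E: 11×2 + 13×4 + 12×1 = 86

C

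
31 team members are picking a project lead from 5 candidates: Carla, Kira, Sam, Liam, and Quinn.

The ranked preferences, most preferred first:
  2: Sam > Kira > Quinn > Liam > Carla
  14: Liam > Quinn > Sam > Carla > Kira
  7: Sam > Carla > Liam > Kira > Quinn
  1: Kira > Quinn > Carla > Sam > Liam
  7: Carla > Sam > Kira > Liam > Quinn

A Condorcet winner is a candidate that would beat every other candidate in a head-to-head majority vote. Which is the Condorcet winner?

Sam

Sam vs Carla: 23–8
Sam vs Kira: 30–1
Sam vs Liam: 17–14
Sam vs Quinn: 16–15
Sam beats every other candidate.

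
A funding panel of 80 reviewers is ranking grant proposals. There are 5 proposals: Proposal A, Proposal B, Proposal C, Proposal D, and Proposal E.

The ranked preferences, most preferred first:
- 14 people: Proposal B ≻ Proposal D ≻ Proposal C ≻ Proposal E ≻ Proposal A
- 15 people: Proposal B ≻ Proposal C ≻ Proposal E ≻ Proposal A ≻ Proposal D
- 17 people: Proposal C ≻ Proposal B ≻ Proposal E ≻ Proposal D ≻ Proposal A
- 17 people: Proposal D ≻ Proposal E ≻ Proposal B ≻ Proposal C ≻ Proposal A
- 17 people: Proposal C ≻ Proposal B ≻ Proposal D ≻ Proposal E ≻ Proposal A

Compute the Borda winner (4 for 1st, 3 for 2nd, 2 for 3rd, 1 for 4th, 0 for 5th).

Proposal A: 14×0 + 15×1 + 17×0 + 17×0 + 17×0 = 15
Proposal B: 14×4 + 15×4 + 17×3 + 17×2 + 17×3 = 252
Proposal C: 14×2 + 15×3 + 17×4 + 17×1 + 17×4 = 226
Proposal D: 14×3 + 15×0 + 17×1 + 17×4 + 17×2 = 161
Proposal E: 14×1 + 15×2 + 17×2 + 17×3 + 17×1 = 146

Proposal B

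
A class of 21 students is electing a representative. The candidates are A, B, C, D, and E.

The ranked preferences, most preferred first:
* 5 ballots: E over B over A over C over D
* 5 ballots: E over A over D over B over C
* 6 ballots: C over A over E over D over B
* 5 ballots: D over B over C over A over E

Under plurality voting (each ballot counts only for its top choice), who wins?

E

First-place votes: A 0, B 0, C 6, D 5, E 10.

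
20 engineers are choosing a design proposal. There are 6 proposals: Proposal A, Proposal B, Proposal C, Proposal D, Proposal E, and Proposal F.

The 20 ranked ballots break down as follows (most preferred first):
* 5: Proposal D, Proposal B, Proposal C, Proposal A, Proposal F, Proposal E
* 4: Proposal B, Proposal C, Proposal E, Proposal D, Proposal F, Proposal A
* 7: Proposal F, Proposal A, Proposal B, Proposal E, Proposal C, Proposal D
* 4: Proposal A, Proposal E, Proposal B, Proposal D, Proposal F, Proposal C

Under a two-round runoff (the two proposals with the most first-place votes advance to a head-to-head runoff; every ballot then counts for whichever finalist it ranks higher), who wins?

Round 1 first-place votes: Proposal A 4, Proposal B 4, Proposal C 0, Proposal D 5, Proposal E 0, Proposal F 7. Proposal F and Proposal D advance.
Runoff: Proposal F is ranked above Proposal D on 7 ballots, Proposal D above Proposal F on 13.

Proposal D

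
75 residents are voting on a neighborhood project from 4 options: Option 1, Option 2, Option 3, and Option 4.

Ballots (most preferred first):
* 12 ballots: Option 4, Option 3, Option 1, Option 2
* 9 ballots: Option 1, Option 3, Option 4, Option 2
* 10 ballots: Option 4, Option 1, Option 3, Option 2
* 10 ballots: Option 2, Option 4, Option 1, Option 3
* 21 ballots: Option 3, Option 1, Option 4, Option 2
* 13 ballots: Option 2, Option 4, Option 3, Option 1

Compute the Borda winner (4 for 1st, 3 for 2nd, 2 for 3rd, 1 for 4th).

Option 4

Option 1: 12×2 + 9×4 + 10×3 + 10×2 + 21×3 + 13×1 = 186
Option 2: 12×1 + 9×1 + 10×1 + 10×4 + 21×1 + 13×4 = 144
Option 3: 12×3 + 9×3 + 10×2 + 10×1 + 21×4 + 13×2 = 203
Option 4: 12×4 + 9×2 + 10×4 + 10×3 + 21×2 + 13×3 = 217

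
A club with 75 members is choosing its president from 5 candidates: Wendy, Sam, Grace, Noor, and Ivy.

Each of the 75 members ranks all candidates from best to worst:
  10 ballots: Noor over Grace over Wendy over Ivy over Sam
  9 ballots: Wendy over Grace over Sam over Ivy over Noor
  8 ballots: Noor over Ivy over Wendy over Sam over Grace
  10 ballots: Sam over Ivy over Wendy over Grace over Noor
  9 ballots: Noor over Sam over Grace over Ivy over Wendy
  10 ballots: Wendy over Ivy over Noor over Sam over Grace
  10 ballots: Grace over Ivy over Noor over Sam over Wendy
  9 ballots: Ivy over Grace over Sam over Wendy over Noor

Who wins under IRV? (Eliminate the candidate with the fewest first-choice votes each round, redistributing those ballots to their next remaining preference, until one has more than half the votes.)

Round 1: Wendy 19, Sam 10, Grace 10, Noor 27, Ivy 9. Ivy eliminated.
Round 2: Wendy 19, Sam 10, Grace 19, Noor 27. Sam eliminated.
Round 3: Wendy 29, Grace 19, Noor 27. Grace eliminated.
Round 4: Wendy 38, Noor 37. Wendy has a majority (≥38).

Wendy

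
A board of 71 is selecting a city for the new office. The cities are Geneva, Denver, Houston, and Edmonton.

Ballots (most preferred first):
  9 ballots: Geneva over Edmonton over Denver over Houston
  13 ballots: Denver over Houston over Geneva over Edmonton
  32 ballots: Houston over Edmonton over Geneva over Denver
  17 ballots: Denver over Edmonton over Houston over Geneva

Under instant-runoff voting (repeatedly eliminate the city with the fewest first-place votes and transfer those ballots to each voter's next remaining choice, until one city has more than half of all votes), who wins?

Round 1: Geneva 9, Denver 30, Houston 32, Edmonton 0. Edmonton eliminated.
Round 2: Geneva 9, Denver 30, Houston 32. Geneva eliminated.
Round 3: Denver 39, Houston 32. Denver has a majority (≥36).

Denver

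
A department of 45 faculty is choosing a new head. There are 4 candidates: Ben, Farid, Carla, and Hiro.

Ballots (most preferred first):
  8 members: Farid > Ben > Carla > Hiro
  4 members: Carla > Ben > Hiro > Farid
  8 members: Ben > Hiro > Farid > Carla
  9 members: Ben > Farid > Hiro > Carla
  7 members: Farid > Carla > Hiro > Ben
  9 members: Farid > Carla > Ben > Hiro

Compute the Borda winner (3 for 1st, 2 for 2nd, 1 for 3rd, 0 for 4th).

Farid

Ben: 8×2 + 4×2 + 8×3 + 9×3 + 7×0 + 9×1 = 84
Farid: 8×3 + 4×0 + 8×1 + 9×2 + 7×3 + 9×3 = 98
Carla: 8×1 + 4×3 + 8×0 + 9×0 + 7×2 + 9×2 = 52
Hiro: 8×0 + 4×1 + 8×2 + 9×1 + 7×1 + 9×0 = 36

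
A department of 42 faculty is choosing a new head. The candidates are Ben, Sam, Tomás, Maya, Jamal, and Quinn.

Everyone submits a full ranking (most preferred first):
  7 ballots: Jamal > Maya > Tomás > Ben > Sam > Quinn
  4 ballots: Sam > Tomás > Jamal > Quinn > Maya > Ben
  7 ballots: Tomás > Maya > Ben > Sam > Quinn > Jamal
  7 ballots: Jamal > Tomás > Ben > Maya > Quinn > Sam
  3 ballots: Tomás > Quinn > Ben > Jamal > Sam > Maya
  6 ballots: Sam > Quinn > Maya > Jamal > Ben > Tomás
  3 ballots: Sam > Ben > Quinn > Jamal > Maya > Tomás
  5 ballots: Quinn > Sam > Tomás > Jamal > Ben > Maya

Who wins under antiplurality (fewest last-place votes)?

Last-place votes: Ben 4, Sam 7, Tomás 9, Maya 8, Jamal 7, Quinn 7.

Ben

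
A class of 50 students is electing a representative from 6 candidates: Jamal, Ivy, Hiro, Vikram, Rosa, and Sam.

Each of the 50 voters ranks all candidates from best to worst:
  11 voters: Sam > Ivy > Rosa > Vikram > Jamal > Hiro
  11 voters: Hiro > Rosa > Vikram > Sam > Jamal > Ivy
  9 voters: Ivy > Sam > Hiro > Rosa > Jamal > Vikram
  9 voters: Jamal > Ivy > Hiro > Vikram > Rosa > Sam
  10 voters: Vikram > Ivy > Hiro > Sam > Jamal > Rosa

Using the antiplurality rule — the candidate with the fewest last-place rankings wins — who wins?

Last-place votes: Jamal 0, Ivy 11, Hiro 11, Vikram 9, Rosa 10, Sam 9.

Jamal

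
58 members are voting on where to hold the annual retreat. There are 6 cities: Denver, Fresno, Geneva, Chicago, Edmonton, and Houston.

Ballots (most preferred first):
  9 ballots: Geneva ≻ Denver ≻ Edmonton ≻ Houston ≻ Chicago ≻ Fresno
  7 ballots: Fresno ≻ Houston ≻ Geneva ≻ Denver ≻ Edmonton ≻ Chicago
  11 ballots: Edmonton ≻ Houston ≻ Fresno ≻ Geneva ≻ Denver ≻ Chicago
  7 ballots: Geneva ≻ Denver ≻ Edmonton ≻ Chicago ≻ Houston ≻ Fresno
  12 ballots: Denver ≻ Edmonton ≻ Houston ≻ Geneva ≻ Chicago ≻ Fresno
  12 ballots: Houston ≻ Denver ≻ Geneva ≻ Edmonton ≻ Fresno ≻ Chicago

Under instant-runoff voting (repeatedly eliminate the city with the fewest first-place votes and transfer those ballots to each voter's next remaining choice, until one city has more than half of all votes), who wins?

Houston

Round 1: Denver 12, Fresno 7, Geneva 16, Chicago 0, Edmonton 11, Houston 12. Chicago eliminated.
Round 2: Denver 12, Fresno 7, Geneva 16, Edmonton 11, Houston 12. Fresno eliminated.
Round 3: Denver 12, Geneva 16, Edmonton 11, Houston 19. Edmonton eliminated.
Round 4: Denver 12, Geneva 16, Houston 30. Houston has a majority (≥30).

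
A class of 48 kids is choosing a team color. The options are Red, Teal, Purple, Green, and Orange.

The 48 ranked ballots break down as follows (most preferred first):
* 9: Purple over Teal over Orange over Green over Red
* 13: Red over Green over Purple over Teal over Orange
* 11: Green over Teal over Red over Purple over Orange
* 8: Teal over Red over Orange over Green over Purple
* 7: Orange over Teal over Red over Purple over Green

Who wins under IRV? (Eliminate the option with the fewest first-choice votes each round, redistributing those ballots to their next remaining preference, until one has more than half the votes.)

Teal

Round 1: Red 13, Teal 8, Purple 9, Green 11, Orange 7. Orange eliminated.
Round 2: Red 13, Teal 15, Purple 9, Green 11. Purple eliminated.
Round 3: Red 13, Teal 24, Green 11. Green eliminated.
Round 4: Red 13, Teal 35. Teal has a majority (≥25).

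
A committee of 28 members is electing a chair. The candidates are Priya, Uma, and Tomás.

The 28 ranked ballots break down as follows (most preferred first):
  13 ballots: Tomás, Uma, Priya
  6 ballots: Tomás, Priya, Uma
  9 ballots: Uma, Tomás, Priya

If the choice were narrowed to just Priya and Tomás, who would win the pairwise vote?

Tomás

Priya is ranked above Tomás on 0 ballots; Tomás above Priya on 28.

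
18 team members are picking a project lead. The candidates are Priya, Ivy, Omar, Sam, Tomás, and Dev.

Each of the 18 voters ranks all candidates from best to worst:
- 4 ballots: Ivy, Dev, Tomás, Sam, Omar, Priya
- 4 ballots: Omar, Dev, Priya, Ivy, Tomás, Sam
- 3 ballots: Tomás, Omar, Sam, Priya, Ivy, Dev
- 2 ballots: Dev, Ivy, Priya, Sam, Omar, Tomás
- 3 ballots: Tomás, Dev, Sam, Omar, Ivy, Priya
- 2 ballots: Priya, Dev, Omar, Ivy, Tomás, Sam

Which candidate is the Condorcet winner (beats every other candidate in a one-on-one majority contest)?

Dev

Dev vs Priya: 13–5
Dev vs Ivy: 11–7
Dev vs Omar: 11–7
Dev vs Sam: 15–3
Dev vs Tomás: 12–6
Dev beats every other candidate.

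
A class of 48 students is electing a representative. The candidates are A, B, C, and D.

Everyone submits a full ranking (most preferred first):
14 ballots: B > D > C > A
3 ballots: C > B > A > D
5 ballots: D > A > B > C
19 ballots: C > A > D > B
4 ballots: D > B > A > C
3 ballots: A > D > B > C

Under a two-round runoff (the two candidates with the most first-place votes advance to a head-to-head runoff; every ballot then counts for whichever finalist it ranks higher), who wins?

B

Round 1 first-place votes: A 3, B 14, C 22, D 9. C and B advance.
Runoff: C is ranked above B on 22 ballots, B above C on 26.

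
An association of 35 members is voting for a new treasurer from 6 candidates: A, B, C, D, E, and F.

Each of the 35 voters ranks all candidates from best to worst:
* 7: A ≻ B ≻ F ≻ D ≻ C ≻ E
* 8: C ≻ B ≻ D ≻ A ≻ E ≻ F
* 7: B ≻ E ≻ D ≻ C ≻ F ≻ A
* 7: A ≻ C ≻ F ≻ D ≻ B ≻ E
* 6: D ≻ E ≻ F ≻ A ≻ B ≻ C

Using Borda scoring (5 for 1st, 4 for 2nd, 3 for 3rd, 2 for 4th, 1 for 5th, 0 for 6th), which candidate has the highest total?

B

A: 7×5 + 8×2 + 7×0 + 7×5 + 6×2 = 98
B: 7×4 + 8×4 + 7×5 + 7×1 + 6×1 = 108
C: 7×1 + 8×5 + 7×2 + 7×4 + 6×0 = 89
D: 7×2 + 8×3 + 7×3 + 7×2 + 6×5 = 103
E: 7×0 + 8×1 + 7×4 + 7×0 + 6×4 = 60
F: 7×3 + 8×0 + 7×1 + 7×3 + 6×3 = 67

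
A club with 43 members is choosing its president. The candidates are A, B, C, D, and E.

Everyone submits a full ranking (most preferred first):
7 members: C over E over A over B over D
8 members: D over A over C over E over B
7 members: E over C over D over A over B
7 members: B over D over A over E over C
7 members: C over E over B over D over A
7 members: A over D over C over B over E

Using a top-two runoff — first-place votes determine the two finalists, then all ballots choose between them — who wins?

Round 1 first-place votes: A 7, B 7, C 14, D 8, E 7. C and D advance.
Runoff: C is ranked above D on 21 ballots, D above C on 22.

D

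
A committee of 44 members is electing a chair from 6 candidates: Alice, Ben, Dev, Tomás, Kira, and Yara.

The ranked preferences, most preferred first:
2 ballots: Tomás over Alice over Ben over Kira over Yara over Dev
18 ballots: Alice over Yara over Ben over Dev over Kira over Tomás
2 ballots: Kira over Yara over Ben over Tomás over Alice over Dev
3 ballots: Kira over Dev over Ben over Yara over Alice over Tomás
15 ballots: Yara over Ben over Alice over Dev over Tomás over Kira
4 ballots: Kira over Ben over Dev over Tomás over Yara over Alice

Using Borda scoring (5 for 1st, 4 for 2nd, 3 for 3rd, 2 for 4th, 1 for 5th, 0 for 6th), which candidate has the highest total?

Yara

Alice: 2×4 + 18×5 + 2×1 + 3×1 + 15×3 + 4×0 = 148
Ben: 2×3 + 18×3 + 2×3 + 3×3 + 15×4 + 4×4 = 151
Dev: 2×0 + 18×2 + 2×0 + 3×4 + 15×2 + 4×3 = 90
Tomás: 2×5 + 18×0 + 2×2 + 3×0 + 15×1 + 4×2 = 37
Kira: 2×2 + 18×1 + 2×5 + 3×5 + 15×0 + 4×5 = 67
Yara: 2×1 + 18×4 + 2×4 + 3×2 + 15×5 + 4×1 = 167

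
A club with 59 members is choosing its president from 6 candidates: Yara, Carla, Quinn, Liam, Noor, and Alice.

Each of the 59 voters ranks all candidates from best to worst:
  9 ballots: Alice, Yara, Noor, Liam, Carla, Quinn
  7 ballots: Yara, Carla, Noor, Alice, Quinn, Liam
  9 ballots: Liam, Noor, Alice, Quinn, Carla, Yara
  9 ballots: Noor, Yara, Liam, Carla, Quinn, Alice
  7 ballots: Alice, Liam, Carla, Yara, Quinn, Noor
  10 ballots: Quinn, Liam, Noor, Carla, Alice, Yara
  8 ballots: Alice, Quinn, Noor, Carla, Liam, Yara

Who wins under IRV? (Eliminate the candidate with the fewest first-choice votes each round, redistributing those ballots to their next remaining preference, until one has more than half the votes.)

Round 1: Yara 7, Carla 0, Quinn 10, Liam 9, Noor 9, Alice 24. Carla eliminated.
Round 2: Yara 7, Quinn 10, Liam 9, Noor 9, Alice 24. Yara eliminated.
Round 3: Quinn 10, Liam 9, Noor 16, Alice 24. Liam eliminated.
Round 4: Quinn 10, Noor 25, Alice 24. Quinn eliminated.
Round 5: Noor 35, Alice 24. Noor has a majority (≥30).

Noor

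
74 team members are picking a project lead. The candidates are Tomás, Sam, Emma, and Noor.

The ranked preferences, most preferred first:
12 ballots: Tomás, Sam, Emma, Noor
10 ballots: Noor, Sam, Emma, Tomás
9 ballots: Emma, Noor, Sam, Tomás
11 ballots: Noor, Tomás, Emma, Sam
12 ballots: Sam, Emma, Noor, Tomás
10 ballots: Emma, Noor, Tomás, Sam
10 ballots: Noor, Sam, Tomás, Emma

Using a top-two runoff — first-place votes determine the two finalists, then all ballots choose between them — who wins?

Round 1 first-place votes: Tomás 12, Sam 12, Emma 19, Noor 31. Noor and Emma advance.
Runoff: Noor is ranked above Emma on 31 ballots, Emma above Noor on 43.

Emma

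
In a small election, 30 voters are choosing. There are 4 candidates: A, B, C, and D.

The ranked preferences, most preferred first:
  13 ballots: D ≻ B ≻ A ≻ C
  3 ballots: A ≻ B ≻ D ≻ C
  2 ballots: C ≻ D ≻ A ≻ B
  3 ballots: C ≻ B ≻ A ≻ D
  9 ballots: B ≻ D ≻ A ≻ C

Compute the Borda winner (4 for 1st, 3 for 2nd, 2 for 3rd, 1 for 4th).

B

A: 13×2 + 3×4 + 2×2 + 3×2 + 9×2 = 66
B: 13×3 + 3×3 + 2×1 + 3×3 + 9×4 = 95
C: 13×1 + 3×1 + 2×4 + 3×4 + 9×1 = 45
D: 13×4 + 3×2 + 2×3 + 3×1 + 9×3 = 94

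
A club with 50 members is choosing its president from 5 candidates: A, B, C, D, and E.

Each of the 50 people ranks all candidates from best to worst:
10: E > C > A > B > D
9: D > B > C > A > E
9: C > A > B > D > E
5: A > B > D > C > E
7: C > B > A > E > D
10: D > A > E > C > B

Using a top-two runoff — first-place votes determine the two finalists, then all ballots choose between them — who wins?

Round 1 first-place votes: A 5, B 0, C 16, D 19, E 10. D and C advance.
Runoff: D is ranked above C on 24 ballots, C above D on 26.

C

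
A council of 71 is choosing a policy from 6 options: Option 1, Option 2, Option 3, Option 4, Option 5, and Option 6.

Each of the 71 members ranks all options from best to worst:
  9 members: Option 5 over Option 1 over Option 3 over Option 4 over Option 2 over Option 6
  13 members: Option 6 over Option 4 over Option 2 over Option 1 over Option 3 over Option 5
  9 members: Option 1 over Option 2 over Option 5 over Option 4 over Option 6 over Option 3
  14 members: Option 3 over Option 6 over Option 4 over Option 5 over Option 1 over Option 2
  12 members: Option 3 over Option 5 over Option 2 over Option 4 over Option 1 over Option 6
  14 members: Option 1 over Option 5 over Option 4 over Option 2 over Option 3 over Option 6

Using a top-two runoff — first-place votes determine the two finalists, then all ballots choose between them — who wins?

Round 1 first-place votes: Option 1 23, Option 2 0, Option 3 26, Option 4 0, Option 5 9, Option 6 13. Option 3 and Option 1 advance.
Runoff: Option 3 is ranked above Option 1 on 26 ballots, Option 1 above Option 3 on 45.

Option 1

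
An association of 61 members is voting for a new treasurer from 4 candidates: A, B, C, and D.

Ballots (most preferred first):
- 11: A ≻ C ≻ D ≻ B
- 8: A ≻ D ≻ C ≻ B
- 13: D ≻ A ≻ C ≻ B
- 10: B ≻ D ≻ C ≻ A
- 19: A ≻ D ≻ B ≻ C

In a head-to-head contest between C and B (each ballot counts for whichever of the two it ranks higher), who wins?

C is ranked above B on 32 ballots; B above C on 29.

C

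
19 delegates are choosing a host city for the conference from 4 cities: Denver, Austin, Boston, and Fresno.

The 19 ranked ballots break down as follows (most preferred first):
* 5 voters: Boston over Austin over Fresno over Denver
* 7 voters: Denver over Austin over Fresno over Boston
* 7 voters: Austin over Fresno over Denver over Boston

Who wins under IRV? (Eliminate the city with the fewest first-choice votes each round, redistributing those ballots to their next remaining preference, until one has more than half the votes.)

Round 1: Denver 7, Austin 7, Boston 5, Fresno 0. Fresno eliminated.
Round 2: Denver 7, Austin 7, Boston 5. Boston eliminated.
Round 3: Denver 7, Austin 12. Austin has a majority (≥10).

Austin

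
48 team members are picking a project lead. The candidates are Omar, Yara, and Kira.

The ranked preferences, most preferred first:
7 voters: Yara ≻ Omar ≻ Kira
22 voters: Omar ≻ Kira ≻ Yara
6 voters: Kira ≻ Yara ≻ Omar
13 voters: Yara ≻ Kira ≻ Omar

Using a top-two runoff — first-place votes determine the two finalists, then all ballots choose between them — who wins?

Round 1 first-place votes: Omar 22, Yara 20, Kira 6. Omar and Yara advance.
Runoff: Omar is ranked above Yara on 22 ballots, Yara above Omar on 26.

Yara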